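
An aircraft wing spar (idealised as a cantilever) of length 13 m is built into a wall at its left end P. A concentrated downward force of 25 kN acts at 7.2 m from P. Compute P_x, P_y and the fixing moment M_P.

ΣF_x = 0: P_x = 0.
ΣF_y = 0: P_y − 25 = 0 → P_y = 25.00 kN.
ΣM about P: M_P − 25·7.2 = 0 → M_P = 180.0 kN·m.

P_x = 0, P_y = 25.00 kN, M_P = 180.0 kN·m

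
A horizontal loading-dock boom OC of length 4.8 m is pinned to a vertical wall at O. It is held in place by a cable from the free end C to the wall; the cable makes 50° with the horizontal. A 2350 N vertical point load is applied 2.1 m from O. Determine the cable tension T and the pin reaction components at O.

T = 1342 N, O_x = 862.7 N, O_y = 1322 N

ΣM about O: T·sin50°·4.8 − 2350·2.1 = 0 → T = 4935/(4.8·0.766044) = 1342.12 ≈ 1342 N.
ΣF_x = 0: O_x − T·cos50° = 0 → O_x = 1342.12 × 0.642788 = 862.7 N.
ΣF_y = 0: O_y + T·sin50° − 2350 = 0 → O_y = 2350 − 1342.12 × 0.766044 = 1322 N.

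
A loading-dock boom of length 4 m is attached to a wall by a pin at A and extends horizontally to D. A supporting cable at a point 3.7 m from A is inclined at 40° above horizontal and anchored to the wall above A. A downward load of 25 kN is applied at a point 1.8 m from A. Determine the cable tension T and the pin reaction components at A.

ΣM about A: T·sin40°·3.7 − 25·1.8 = 0 → T = 45/(3.7·0.642788) = 18.921 ≈ 18.92 kN.
ΣF_x = 0: A_x − T·cos40° = 0 → A_x = 18.921 × 0.766044 = 14.49 kN.
ΣF_y = 0: A_y + T·sin40° − 25 = 0 → A_y = 25 − 18.921 × 0.642788 = 12.84 kN.

T = 18.92 kN, A_x = 14.49 kN, A_y = 12.84 kN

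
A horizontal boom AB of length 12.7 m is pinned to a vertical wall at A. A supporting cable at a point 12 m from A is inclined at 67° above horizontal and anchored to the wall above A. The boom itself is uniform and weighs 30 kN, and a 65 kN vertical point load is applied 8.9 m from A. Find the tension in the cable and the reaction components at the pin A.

ΣM about A: T·sin67°·12 − 30·6.35 − 65·8.9 = 0 → T = 769/(12·0.920505) = 69.6176 ≈ 69.62 kN.
ΣF_x = 0: A_x − T·cos67° = 0 → A_x = 69.6176 × 0.390731 = 27.20 kN.
ΣF_y = 0: A_y + T·sin67° − 30 − 65 = 0 → A_y = 95 − 69.6176 × 0.920505 = 30.92 kN.

T = 69.62 kN, A_x = 27.20 kN, A_y = 30.92 kN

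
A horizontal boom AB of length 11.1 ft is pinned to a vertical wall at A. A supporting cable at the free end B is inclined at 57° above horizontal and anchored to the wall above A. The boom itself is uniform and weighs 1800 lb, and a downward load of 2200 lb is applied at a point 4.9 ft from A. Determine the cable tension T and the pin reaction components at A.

T = 2231 lb, A_x = 1215 lb, A_y = 2129 lb

ΣM about A: T·sin57°·11.1 − 1800·5.55 − 2200·4.9 = 0 → T = 20770/(11.1·0.838671) = 2231.11 ≈ 2231 lb.
ΣF_x = 0: A_x − T·cos57° = 0 → A_x = 2231.11 × 0.544639 = 1215 lb.
ΣF_y = 0: A_y + T·sin57° − 1800 − 2200 = 0 → A_y = 4000 − 2231.11 × 0.838671 = 2129 lb.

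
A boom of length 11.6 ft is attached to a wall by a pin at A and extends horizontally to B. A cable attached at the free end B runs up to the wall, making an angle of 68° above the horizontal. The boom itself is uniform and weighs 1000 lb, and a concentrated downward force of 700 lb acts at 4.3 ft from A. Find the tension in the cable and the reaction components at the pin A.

ΣM about A: T·sin68°·11.6 − 1000·5.8 − 700·4.3 = 0 → T = 8810/(11.6·0.927184) = 819.128 ≈ 819.1 lb.
ΣF_x = 0: A_x − T·cos68° = 0 → A_x = 819.128 × 0.374607 = 306.9 lb.
ΣF_y = 0: A_y + T·sin68° − 1000 − 700 = 0 → A_y = 1700 − 819.128 × 0.927184 = 940.5 lb.

T = 819.1 lb, A_x = 306.9 lb, A_y = 940.5 lb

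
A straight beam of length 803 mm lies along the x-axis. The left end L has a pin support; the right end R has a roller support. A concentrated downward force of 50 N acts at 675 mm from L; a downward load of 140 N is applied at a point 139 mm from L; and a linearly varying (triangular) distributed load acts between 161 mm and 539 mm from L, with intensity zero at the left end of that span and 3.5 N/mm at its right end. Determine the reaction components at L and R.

Resultant of the triangular load: ½ × 3.5 × 378 = 661.5 N, acting at 413 mm from L (one-third of the span from the peak).
Taking moments about L: R_y·803 − 50·675 − 140·139 − (½·3.5·378)·413 = 0 → R_y = 326409.5/803 = 406.488 ≈ 406.5 N.
ΣF_y = 0: L_y + 406.488 − 50 − 140 − ½·3.5·378 = 0 → L_y = 445.0 N.
ΣF_x = 0: no horizontal applied forces, so L_x = 0.

L_x = 0, L_y = 445.0 N, R_y = 406.5 N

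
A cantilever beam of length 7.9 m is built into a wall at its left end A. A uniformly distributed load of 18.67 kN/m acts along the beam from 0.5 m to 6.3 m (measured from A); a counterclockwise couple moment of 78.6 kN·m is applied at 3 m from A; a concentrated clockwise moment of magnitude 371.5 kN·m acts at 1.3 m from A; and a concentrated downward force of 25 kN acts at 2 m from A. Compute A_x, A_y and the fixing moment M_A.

A_x = 0, A_y = 133.3 kN, M_A = 711.1 kN·m

Resultant of the distributed load: 18.67 × 5.8 = 108.286 kN at 3.4 m from A.
ΣF_x = 0: A_x = 0.
ΣF_y = 0: A_y − 18.67·5.8 − 25 = 0 → A_y = 133.3 kN.
ΣM about A: M_A − (18.67·5.8)·3.4 + 78.6 − 371.5 − 25·2 = 0 → M_A = 711.1 kN·m.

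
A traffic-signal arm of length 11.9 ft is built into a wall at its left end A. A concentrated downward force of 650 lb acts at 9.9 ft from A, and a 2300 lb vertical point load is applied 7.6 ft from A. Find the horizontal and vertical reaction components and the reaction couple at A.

A_x = 0, A_y = 2950 lb, M_A = 23920 lb·ft

ΣF_x = 0: A_x = 0.
ΣF_y = 0: A_y − 650 − 2300 = 0 → A_y = 2950 lb.
ΣM about A: M_A − 650·9.9 − 2300·7.6 = 0 → M_A = 23920 lb·ft.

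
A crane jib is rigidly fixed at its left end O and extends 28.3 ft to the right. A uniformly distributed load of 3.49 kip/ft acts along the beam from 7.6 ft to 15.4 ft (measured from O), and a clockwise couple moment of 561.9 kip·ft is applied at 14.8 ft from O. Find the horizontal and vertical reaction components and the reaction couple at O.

Resultant of the distributed load: 3.49 × 7.8 = 27.222 kip at 11.5 ft from O.
ΣF_x = 0: O_x = 0.
ΣF_y = 0: O_y − 3.49·7.8 = 0 → O_y = 27.22 kip.
ΣM about O: M_O − (3.49·7.8)·11.5 − 561.9 = 0 → M_O = 875.0 kip·ft.

O_x = 0, O_y = 27.22 kip, M_O = 875.0 kip·ft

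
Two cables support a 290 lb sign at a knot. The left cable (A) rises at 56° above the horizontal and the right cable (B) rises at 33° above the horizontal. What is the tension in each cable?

T_A = 243.3 lb, T_B = 162.2 lb

ΣF_x = 0: −T_A·cos56° + T_B·cos33° = 0 → T_B = 0.666761·T_A.
ΣF_y = 0: T_A·sin56° + T_B·sin33° = 290.
Substitute: T_A·(0.829038 + 0.666761·0.544639) = 290 → T_A = 243.251 ≈ 243.3 lb.
Then T_B = 0.666761 × 243.251 = 162.2 lb.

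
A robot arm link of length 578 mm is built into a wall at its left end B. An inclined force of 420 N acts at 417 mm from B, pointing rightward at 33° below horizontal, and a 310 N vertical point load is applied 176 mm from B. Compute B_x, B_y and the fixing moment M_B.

ΣF_x = 0: B_x + 420·cos33° = 0 → B_x = -352.2 N.
ΣF_y = 0: B_y − 420·sin33° − 310 = 0 → B_y = 538.7 N.
ΣM about B: M_B − 420·sin33°·417 − 310·176 = 0 → M_B = 149900 N·mm.

B_x = -352.2 N, B_y = 538.7 N, M_B = 149900 N·mm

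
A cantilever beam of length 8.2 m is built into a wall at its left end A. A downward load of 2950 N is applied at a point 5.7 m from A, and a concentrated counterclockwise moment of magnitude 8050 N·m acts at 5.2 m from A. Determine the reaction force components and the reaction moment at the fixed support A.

A_x = 0, A_y = 2950 N, M_A = 8765 N·m

ΣF_x = 0: A_x = 0.
ΣF_y = 0: A_y − 2950 = 0 → A_y = 2950 N.
ΣM about A: M_A − 2950·5.7 + 8050 = 0 → M_A = 8765 N·m.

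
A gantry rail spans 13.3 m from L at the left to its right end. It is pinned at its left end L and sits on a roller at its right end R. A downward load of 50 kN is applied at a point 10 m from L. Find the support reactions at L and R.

Moments about L: R_y·13.3 − 50·10 = 0 → R_y = 500/13.3 = 37.594 ≈ 37.59 kN.
ΣF_y = 0: L_y + 37.594 − 50 = 0 → L_y = 12.41 kN.
ΣF_x = 0: no horizontal applied forces, so L_x = 0.

L_x = 0, L_y = 12.41 kN, R_y = 37.59 kN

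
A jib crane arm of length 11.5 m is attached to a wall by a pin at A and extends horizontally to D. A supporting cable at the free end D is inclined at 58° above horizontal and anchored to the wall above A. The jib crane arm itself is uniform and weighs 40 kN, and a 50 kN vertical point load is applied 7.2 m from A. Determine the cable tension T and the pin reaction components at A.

ΣM about A: T·sin58°·11.5 − 40·5.75 − 50·7.2 = 0 → T = 590/(11.5·0.848048) = 60.497 ≈ 60.50 kN.
ΣF_x = 0: A_x − T·cos58° = 0 → A_x = 60.497 × 0.529919 = 32.06 kN.
ΣF_y = 0: A_y + T·sin58° − 40 − 50 = 0 → A_y = 90 − 60.497 × 0.848048 = 38.70 kN.

T = 60.50 kN, A_x = 32.06 kN, A_y = 38.70 kN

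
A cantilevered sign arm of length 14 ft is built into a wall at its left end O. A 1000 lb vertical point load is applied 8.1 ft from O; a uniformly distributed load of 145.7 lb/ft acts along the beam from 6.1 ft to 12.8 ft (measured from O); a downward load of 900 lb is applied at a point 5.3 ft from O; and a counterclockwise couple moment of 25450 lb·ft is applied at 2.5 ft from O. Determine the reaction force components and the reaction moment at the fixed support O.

Resultant of the distributed load: 145.7 × 6.7 = 976.19 lb at 9.45 ft from O.
ΣF_x = 0: O_x = 0.
ΣF_y = 0: O_y − 1000 − 145.7·6.7 − 900 = 0 → O_y = 2876 lb.
ΣM about O: M_O − 1000·8.1 − (145.7·6.7)·9.45 − 900·5.3 + 25450 = 0 → M_O = -3355 lb·ft.

O_x = 0, O_y = 2876 lb, M_O = -3355 lb·ft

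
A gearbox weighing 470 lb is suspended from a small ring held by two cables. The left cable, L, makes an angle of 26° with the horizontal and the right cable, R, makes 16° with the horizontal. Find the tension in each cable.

T_L = 675.2 lb, T_R = 631.3 lb

ΣF_x = 0: −T_L·cos26° + T_R·cos16° = 0 → T_R = 0.935015·T_L.
ΣF_y = 0: T_L·sin26° + T_R·sin16° = 470.
Substitute: T_L·(0.438371 + 0.935015·0.275637) = 470 → T_L = 675.194 ≈ 675.2 lb.
Then T_R = 0.935015 × 675.194 = 631.3 lb.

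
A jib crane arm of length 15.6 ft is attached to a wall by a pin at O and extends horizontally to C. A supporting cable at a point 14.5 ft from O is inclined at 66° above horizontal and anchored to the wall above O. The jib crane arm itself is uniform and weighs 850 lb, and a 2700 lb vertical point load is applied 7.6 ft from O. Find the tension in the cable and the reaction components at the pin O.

ΣM about O: T·sin66°·14.5 − 850·7.8 − 2700·7.6 = 0 → T = 27150/(14.5·0.913545) = 2049.61 ≈ 2050 lb.
ΣF_x = 0: O_x − T·cos66° = 0 → O_x = 2049.61 × 0.406737 = 833.7 lb.
ΣF_y = 0: O_y + T·sin66° − 850 − 2700 = 0 → O_y = 3550 − 2049.61 × 0.913545 = 1678 lb.

T = 2050 lb, O_x = 833.7 lb, O_y = 1678 lb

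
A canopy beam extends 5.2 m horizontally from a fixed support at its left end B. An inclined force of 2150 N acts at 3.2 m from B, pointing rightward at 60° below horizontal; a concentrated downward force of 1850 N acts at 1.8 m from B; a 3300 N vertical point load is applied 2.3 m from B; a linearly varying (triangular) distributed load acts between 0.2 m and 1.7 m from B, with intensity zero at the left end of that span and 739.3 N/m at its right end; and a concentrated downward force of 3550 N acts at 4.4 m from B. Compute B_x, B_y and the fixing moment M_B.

B_x = -1075 N, B_y = 11120 N, M_B = 33160 N·m

Resultant of the triangular load: ½ × 739.3 × 1.5 = 554.475 N, acting at 1.2 m from B (one-third of the span from the peak).
ΣF_x = 0: B_x + 2150·cos60° = 0 → B_x = -1075 N.
ΣF_y = 0: B_y − 2150·sin60° − 1850 − 3300 − ½·739.3·1.5 − 3550 = 0 → B_y = 11120 N.
ΣM about B: M_B − 2150·sin60°·3.2 − 1850·1.8 − 3300·2.3 − (½·739.3·1.5)·1.2 − 3550·4.4 = 0 → M_B = 33160 N·m.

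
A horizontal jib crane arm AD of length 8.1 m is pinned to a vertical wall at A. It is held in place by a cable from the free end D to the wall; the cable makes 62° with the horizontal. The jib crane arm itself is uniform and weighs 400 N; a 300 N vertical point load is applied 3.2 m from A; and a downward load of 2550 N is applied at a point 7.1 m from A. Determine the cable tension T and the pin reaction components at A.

T = 2892 N, A_x = 1358 N, A_y = 696.3 N

ΣM about A: T·sin62°·8.1 − 400·4.05 − 300·3.2 − 2550·7.1 = 0 → T = 20685/(8.1·0.882948) = 2892.25 ≈ 2892 N.
ΣF_x = 0: A_x − T·cos62° = 0 → A_x = 2892.25 × 0.469472 = 1358 N.
ΣF_y = 0: A_y + T·sin62° − 400 − 300 − 2550 = 0 → A_y = 3250 − 2892.25 × 0.882948 = 696.3 N.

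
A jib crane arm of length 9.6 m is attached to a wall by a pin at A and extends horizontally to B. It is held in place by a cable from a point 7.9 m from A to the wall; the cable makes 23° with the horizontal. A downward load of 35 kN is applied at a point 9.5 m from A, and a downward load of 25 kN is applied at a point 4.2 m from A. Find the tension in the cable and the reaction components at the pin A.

ΣM about A: T·sin23°·7.9 − 35·9.5 − 25·4.2 = 0 → T = 437.5/(7.9·0.390731) = 141.734 ≈ 141.7 kN.
ΣF_x = 0: A_x − T·cos23° = 0 → A_x = 141.734 × 0.920505 = 130.5 kN.
ΣF_y = 0: A_y + T·sin23° − 35 − 25 = 0 → A_y = 60 − 141.734 × 0.390731 = 4.620 kN.

T = 141.7 kN, A_x = 130.5 kN, A_y = 4.620 kN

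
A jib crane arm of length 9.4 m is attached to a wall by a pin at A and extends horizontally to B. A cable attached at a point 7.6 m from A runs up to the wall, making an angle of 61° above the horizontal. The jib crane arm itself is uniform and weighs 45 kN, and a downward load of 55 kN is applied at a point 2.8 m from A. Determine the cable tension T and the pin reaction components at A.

ΣM about A: T·sin61°·7.6 − 45·4.7 − 55·2.8 = 0 → T = 365.5/(7.6·0.87462) = 54.9863 ≈ 54.99 kN.
ΣF_x = 0: A_x − T·cos61° = 0 → A_x = 54.9863 × 0.48481 = 26.66 kN.
ΣF_y = 0: A_y + T·sin61° − 45 − 55 = 0 → A_y = 100 − 54.9863 × 0.87462 = 51.91 kN.

T = 54.99 kN, A_x = 26.66 kN, A_y = 51.91 kN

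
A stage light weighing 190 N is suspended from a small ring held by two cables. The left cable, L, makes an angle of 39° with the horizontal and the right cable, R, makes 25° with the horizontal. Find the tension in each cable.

T_L = 191.6 N, T_R = 164.3 N

ΣF_x = 0: −T_L·cos39° + T_R·cos25° = 0 → T_R = 0.857486·T_L.
ΣF_y = 0: T_L·sin39° + T_R·sin25° = 190.
Substitute: T_L·(0.62932 + 0.857486·0.422618) = 190 → T_L = 191.588 ≈ 191.6 N.
Then T_R = 0.857486 × 191.588 = 164.3 N.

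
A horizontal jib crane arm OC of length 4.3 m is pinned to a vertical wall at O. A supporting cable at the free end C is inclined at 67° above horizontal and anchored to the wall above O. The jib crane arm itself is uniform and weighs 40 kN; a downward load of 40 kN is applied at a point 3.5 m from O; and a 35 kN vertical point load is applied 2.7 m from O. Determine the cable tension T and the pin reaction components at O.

ΣM about O: T·sin67°·4.3 − 40·2.15 − 40·3.5 − 35·2.7 = 0 → T = 320.5/(4.3·0.920505) = 80.9717 ≈ 80.97 kN.
ΣF_x = 0: O_x − T·cos67° = 0 → O_x = 80.9717 × 0.390731 = 31.64 kN.
ΣF_y = 0: O_y + T·sin67° − 40 − 40 − 35 = 0 → O_y = 115 − 80.9717 × 0.920505 = 40.47 kN.

T = 80.97 kN, O_x = 31.64 kN, O_y = 40.47 kN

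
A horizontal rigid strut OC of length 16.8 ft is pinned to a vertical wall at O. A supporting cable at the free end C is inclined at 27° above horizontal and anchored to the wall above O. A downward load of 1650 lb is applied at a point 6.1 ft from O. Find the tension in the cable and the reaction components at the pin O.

T = 1320 lb, O_x = 1176 lb, O_y = 1051 lb

ΣM about O: T·sin27°·16.8 − 1650·6.1 = 0 → T = 10065/(16.8·0.45399) = 1319.65 ≈ 1320 lb.
ΣF_x = 0: O_x − T·cos27° = 0 → O_x = 1319.65 × 0.891007 = 1176 lb.
ΣF_y = 0: O_y + T·sin27° − 1650 = 0 → O_y = 1650 − 1319.65 × 0.45399 = 1051 lb.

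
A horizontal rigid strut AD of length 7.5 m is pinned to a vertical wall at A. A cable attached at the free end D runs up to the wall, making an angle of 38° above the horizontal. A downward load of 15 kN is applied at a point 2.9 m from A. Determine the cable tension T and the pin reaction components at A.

ΣM about A: T·sin38°·7.5 − 15·2.9 = 0 → T = 43.5/(7.5·0.615661) = 9.42077 ≈ 9.421 kN.
ΣF_x = 0: A_x − T·cos38° = 0 → A_x = 9.42077 × 0.788011 = 7.424 kN.
ΣF_y = 0: A_y + T·sin38° − 15 = 0 → A_y = 15 − 9.42077 × 0.615661 = 9.200 kN.

T = 9.421 kN, A_x = 7.424 kN, A_y = 9.200 kN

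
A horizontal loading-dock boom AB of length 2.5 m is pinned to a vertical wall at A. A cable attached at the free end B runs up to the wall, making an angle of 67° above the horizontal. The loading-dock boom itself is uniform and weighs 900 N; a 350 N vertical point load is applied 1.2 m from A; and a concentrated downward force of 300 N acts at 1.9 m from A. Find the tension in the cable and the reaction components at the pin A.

T = 919.1 N, A_x = 359.1 N, A_y = 704.0 N

ΣM about A: T·sin67°·2.5 − 900·1.25 − 350·1.2 − 300·1.9 = 0 → T = 2115/(2.5·0.920505) = 919.061 ≈ 919.1 N.
ΣF_x = 0: A_x − T·cos67° = 0 → A_x = 919.061 × 0.390731 = 359.1 N.
ΣF_y = 0: A_y + T·sin67° − 900 − 350 − 300 = 0 → A_y = 1550 − 919.061 × 0.920505 = 704.0 N.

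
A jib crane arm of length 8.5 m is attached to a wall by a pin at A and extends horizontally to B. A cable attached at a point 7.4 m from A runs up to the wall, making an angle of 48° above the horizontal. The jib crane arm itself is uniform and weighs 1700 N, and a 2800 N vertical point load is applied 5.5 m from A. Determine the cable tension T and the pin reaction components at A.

T = 4114 N, A_x = 2753 N, A_y = 1443 N

ΣM about A: T·sin48°·7.4 − 1700·4.25 − 2800·5.5 = 0 → T = 22625/(7.4·0.743145) = 4114.18 ≈ 4114 N.
ΣF_x = 0: A_x − T·cos48° = 0 → A_x = 4114.18 × 0.669131 = 2753 N.
ΣF_y = 0: A_y + T·sin48° − 1700 − 2800 = 0 → A_y = 4500 − 4114.18 × 0.743145 = 1443 N.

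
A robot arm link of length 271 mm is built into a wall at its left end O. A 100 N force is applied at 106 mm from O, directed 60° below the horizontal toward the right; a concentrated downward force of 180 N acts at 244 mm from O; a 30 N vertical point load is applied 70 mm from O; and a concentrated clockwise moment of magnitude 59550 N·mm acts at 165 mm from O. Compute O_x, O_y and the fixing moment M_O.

ΣF_x = 0: O_x + 100·cos60° = 0 → O_x = -50.00 N.
ΣF_y = 0: O_y − 100·sin60° − 180 − 30 = 0 → O_y = 296.6 N.
ΣM about O: M_O − 100·sin60°·106 − 180·244 − 30·70 − 59550 = 0 → M_O = 114700 N·mm.

O_x = -50.00 N, O_y = 296.6 N, M_O = 114700 N·mm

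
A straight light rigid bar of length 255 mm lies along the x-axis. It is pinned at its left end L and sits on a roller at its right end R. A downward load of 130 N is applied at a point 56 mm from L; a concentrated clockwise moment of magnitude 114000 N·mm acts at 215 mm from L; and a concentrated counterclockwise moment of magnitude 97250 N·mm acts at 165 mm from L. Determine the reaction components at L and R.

L_x = 0, L_y = 35.76 N, R_y = 94.24 N

Moments about L: R_y·255 − 130·56 − 114000 + 97250 = 0 → R_y = 24030/255 = 94.2353 ≈ 94.24 N.
ΣF_y = 0: L_y + 94.2353 − 130 = 0 → L_y = 35.76 N.
ΣF_x = 0: no horizontal applied forces, so L_x = 0.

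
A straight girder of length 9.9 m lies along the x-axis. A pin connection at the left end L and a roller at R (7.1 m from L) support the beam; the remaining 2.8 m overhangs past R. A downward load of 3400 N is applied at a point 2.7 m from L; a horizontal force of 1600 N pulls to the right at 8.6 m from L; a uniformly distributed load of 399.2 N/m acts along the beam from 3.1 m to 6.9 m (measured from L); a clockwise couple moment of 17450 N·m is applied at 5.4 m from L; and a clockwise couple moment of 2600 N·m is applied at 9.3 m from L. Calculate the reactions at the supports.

L_x = -1600 N, L_y = -268.2 N, R_y = 5185 N

Resultant of the distributed load: 399.2 × 3.8 = 1516.96 N at 5 m from L.
ΣM about L: R_y·7.1 − 3400·2.7 − (399.2·3.8)·5 − 17450 − 2600 = 0 → R_y = 36814.8/7.1 = 5185.18 ≈ 5185 N.
ΣF_y = 0: L_y + 5185.18 − 3400 − 399.2·3.8 = 0 → L_y = -268.2 N.
ΣF_x = 0: L_x + 1600 = 0 → L_x = -1600 N.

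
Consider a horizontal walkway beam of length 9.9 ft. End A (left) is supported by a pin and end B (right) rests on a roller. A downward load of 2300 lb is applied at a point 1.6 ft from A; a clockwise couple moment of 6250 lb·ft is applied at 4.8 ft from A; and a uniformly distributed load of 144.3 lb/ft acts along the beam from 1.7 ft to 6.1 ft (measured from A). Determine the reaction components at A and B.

A_x = 0, A_y = 1682 lb, B_y = 1253 lb

Resultant of the distributed load: 144.3 × 4.4 = 634.92 lb at 3.9 ft from A.
ΣM about A: B_y·9.9 − 2300·1.6 − 6250 − (144.3·4.4)·3.9 = 0 → B_y = 12406.188/9.9 = 1253.15 ≈ 1253 lb.
ΣF_y = 0: A_y + 1253.15 − 2300 − 144.3·4.4 = 0 → A_y = 1682 lb.
ΣF_x = 0: no horizontal applied forces, so A_x = 0.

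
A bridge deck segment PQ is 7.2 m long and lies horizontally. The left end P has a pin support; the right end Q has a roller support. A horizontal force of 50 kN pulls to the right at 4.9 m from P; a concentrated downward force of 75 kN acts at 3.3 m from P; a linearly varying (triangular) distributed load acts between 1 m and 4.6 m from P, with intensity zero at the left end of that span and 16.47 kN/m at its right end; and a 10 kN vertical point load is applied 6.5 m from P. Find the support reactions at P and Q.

P_x = -50.00 kN, P_y = 57.24 kN, Q_y = 57.40 kN

Resultant of the triangular load: ½ × 16.47 × 3.6 = 29.646 kN, acting at 3.4 m from P (one-third of the span from the peak).
Taking moments about P: Q_y·7.2 − 75·3.3 − (½·16.47·3.6)·3.4 − 10·6.5 = 0 → Q_y = 413.2964/7.2 = 57.4023 ≈ 57.40 kN.
ΣF_y = 0: P_y + 57.4023 − 75 − ½·16.47·3.6 − 10 = 0 → P_y = 57.24 kN.
ΣF_x = 0: P_x + 50 = 0 → P_x = -50.00 kN.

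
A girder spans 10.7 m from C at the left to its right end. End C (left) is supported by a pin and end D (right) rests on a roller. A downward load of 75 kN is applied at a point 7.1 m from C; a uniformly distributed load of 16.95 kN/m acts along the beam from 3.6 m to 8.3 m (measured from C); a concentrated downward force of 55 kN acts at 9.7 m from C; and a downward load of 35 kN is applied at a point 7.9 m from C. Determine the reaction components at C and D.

Resultant of the distributed load: 16.95 × 4.7 = 79.665 kN at 5.95 m from C.
Taking moments about C: D_y·10.7 − 75·7.1 − (16.95·4.7)·5.95 − 55·9.7 − 35·7.9 = 0 → D_y = 1816.50675/10.7 = 169.767 ≈ 169.8 kN.
ΣF_y = 0: C_y + 169.767 − 75 − 16.95·4.7 − 55 − 35 = 0 → C_y = 74.90 kN.
ΣF_x = 0: no horizontal applied forces, so C_x = 0.

C_x = 0, C_y = 74.90 kN, D_y = 169.8 kN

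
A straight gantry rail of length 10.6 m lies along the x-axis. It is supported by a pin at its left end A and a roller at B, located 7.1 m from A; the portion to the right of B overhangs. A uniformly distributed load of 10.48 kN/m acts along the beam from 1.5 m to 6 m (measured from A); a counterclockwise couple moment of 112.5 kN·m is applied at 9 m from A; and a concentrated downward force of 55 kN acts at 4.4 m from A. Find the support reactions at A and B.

A_x = 0, A_y = 59.01 kN, B_y = 43.15 kN

Resultant of the distributed load: 10.48 × 4.5 = 47.16 kN at 3.75 m from A.
Taking moments about A: B_y·7.1 − (10.48·4.5)·3.75 + 112.5 − 55·4.4 = 0 → B_y = 306.35/7.1 = 43.1479 ≈ 43.15 kN.
ΣF_y = 0: A_y + 43.1479 − 10.48·4.5 − 55 = 0 → A_y = 59.01 kN.
ΣF_x = 0: no horizontal applied forces, so A_x = 0.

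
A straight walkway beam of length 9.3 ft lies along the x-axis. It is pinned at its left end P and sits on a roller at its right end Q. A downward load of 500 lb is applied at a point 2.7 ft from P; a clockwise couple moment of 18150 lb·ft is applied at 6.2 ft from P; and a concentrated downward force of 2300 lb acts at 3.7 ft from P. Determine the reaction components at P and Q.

Moments about P: Q_y·9.3 − 500·2.7 − 18150 − 2300·3.7 = 0 → Q_y = 28010/9.3 = 3011.83 ≈ 3012 lb.
ΣF_y = 0: P_y + 3011.83 − 500 − 2300 = 0 → P_y = -211.8 lb.
ΣF_x = 0: no horizontal applied forces, so P_x = 0.

P_x = 0, P_y = -211.8 lb, Q_y = 3012 lb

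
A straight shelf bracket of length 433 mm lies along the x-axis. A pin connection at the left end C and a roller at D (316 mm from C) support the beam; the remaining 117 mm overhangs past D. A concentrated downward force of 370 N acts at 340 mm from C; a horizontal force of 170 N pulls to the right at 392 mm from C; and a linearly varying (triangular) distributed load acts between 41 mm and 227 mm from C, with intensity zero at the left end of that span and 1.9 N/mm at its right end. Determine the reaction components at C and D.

C_x = -170.0 N, C_y = 56.33 N, D_y = 490.4 N

Resultant of the triangular load: ½ × 1.9 × 186 = 176.7 N, acting at 165 mm from C (one-third of the span from the peak).
Taking moments about C: D_y·316 − 370·340 − (½·1.9·186)·165 = 0 → D_y = 154955.5/316 = 490.366 ≈ 490.4 N.
ΣF_y = 0: C_y + 490.366 − 370 − ½·1.9·186 = 0 → C_y = 56.33 N.
ΣF_x = 0: C_x + 170 = 0 → C_x = -170.0 N.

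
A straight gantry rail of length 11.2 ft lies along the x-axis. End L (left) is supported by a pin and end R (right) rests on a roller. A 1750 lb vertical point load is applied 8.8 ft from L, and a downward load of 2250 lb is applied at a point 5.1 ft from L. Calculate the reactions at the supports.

L_x = 0, L_y = 1600 lb, R_y = 2400 lb

Moments about L: R_y·11.2 − 1750·8.8 − 2250·5.1 = 0 → R_y = 26875/11.2 = 2399.55 ≈ 2400 lb.
ΣF_y = 0: L_y + 2399.55 − 1750 − 2250 = 0 → L_y = 1600 lb.
ΣF_x = 0: no horizontal applied forces, so L_x = 0.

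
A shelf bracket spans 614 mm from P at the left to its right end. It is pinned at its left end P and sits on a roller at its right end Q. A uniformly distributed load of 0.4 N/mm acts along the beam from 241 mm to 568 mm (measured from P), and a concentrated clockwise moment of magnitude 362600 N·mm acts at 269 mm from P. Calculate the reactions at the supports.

P_x = 0, P_y = -545.9 N, Q_y = 676.7 N

Resultant of the distributed load: 0.4 × 327 = 130.8 N at 404.5 mm from P.
ΣM about P: Q_y·614 − (0.4·327)·404.5 − 362600 = 0 → Q_y = 415508.6/614 = 676.724 ≈ 676.7 N.
ΣF_y = 0: P_y + 676.724 − 0.4·327 = 0 → P_y = -545.9 N.
ΣF_x = 0: no horizontal applied forces, so P_x = 0.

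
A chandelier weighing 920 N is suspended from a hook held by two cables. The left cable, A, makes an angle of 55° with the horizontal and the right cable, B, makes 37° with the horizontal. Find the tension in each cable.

ΣF_x = 0: −T_A·cos55° + T_B·cos37° = 0 → T_B = 0.718196·T_A.
ΣF_y = 0: T_A·sin55° + T_B·sin37° = 920.
Substitute: T_A·(0.819152 + 0.718196·0.601815) = 920 → T_A = 735.192 ≈ 735.2 N.
Then T_B = 0.718196 × 735.192 = 528.0 N.

T_A = 735.2 N, T_B = 528.0 N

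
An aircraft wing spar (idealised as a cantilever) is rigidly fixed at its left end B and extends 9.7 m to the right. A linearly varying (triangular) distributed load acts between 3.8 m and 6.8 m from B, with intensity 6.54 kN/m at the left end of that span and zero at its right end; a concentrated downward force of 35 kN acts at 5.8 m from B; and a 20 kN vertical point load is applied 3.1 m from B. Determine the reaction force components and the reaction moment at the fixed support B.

B_x = 0, B_y = 64.81 kN, M_B = 312.1 kN·m

Resultant of the triangular load: ½ × 6.54 × 3 = 9.81 kN, acting at 4.8 m from B (one-third of the span from the peak).
ΣF_x = 0: B_x = 0.
ΣF_y = 0: B_y − ½·6.54·3 − 35 − 20 = 0 → B_y = 64.81 kN.
ΣM about B: M_B − (½·6.54·3)·4.8 − 35·5.8 − 20·3.1 = 0 → M_B = 312.1 kN·m.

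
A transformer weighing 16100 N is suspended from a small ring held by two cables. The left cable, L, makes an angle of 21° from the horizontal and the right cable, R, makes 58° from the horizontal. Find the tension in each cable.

ΣF_x = 0: −T_L·cos21° + T_R·cos58° = 0 → T_R = 1.76174·T_L.
ΣF_y = 0: T_L·sin21° + T_R·sin58° = 16100.
Substitute: T_L·(0.358368 + 1.76174·0.848048) = 16100 → T_L = 8691.39 ≈ 8691 N.
Then T_R = 1.76174 × 8691.39 = 15310 N.

T_L = 8691 N, T_R = 15310 N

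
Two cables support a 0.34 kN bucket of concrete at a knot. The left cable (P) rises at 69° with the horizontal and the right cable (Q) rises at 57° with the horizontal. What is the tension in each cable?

ΣF_x = 0: −T_P·cos69° + T_Q·cos57° = 0 → T_Q = 0.657992·T_P.
ΣF_y = 0: T_P·sin69° + T_Q·sin57° = 0.34.
Substitute: T_P·(0.93358 + 0.657992·0.838671) = 0.34 → T_P = 0.228892 ≈ 0.2289 kN.
Then T_Q = 0.657992 × 0.228892 = 0.1506 kN.

T_P = 0.2289 kN, T_Q = 0.1506 kN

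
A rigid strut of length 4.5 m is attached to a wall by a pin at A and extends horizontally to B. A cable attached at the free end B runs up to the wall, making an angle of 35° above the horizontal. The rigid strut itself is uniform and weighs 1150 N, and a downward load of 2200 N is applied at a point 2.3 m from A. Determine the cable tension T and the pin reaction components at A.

T = 2963 N, A_x = 2427 N, A_y = 1651 N

ΣM about A: T·sin35°·4.5 − 1150·2.25 − 2200·2.3 = 0 → T = 7647.5/(4.5·0.573576) = 2962.89 ≈ 2963 N.
ΣF_x = 0: A_x − T·cos35° = 0 → A_x = 2962.89 × 0.819152 = 2427 N.
ΣF_y = 0: A_y + T·sin35° − 1150 − 2200 = 0 → A_y = 3350 − 2962.89 × 0.573576 = 1651 N.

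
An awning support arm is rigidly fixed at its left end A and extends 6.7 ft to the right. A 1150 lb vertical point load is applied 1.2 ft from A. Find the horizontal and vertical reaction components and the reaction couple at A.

ΣF_x = 0: A_x = 0.
ΣF_y = 0: A_y − 1150 = 0 → A_y = 1150 lb.
ΣM about A: M_A − 1150·1.2 = 0 → M_A = 1380 lb·ft.

A_x = 0, A_y = 1150 lb, M_A = 1380 lb·ft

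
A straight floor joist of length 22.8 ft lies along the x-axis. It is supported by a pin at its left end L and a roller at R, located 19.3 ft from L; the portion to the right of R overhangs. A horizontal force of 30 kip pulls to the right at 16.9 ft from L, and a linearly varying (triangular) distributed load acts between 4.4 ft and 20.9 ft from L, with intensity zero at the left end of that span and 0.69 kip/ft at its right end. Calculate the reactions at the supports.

Resultant of the triangular load: ½ × 0.69 × 16.5 = 5.6925 kip, acting at 15.4 ft from L (one-third of the span from the peak).
Taking moments about L: R_y·19.3 − (½·0.69·16.5)·15.4 = 0 → R_y = 87.6645/19.3 = 4.5422 ≈ 4.542 kip.
ΣF_y = 0: L_y + 4.5422 − ½·0.69·16.5 = 0 → L_y = 1.150 kip.
ΣF_x = 0: L_x + 30 = 0 → L_x = -30.00 kip.

L_x = -30.00 kip, L_y = 1.150 kip, R_y = 4.542 kip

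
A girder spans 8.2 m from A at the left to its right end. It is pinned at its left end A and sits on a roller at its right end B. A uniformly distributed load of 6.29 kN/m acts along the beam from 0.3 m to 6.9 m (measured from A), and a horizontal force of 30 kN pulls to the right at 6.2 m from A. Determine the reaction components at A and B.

Resultant of the distributed load: 6.29 × 6.6 = 41.514 kN at 3.6 m from A.
Taking moments about A: B_y·8.2 − (6.29·6.6)·3.6 = 0 → B_y = 149.4504/8.2 = 18.2257 ≈ 18.23 kN.
ΣF_y = 0: A_y + 18.2257 − 6.29·6.6 = 0 → A_y = 23.29 kN.
ΣF_x = 0: A_x + 30 = 0 → A_x = -30.00 kN.

A_x = -30.00 kN, A_y = 23.29 kN, B_y = 18.23 kN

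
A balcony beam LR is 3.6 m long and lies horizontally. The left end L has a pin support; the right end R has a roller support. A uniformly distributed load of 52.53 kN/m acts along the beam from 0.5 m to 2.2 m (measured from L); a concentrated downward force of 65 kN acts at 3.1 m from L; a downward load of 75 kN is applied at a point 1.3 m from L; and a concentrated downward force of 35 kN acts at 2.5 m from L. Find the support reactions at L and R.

L_x = 0, L_y = 123.5 kN, R_y = 140.8 kN

Resultant of the distributed load: 52.53 × 1.7 = 89.301 kN at 1.35 m from L.
Taking moments about L: R_y·3.6 − (52.53·1.7)·1.35 − 65·3.1 − 75·1.3 − 35·2.5 = 0 → R_y = 507.05635/3.6 = 140.849 ≈ 140.8 kN.
ΣF_y = 0: L_y + 140.849 − 52.53·1.7 − 65 − 75 − 35 = 0 → L_y = 123.5 kN.
ΣF_x = 0: no horizontal applied forces, so L_x = 0.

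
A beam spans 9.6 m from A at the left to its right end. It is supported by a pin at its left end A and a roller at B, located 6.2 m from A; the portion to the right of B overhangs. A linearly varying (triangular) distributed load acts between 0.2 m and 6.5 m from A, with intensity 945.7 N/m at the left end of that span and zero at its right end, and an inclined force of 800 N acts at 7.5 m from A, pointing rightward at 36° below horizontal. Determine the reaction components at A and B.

Resultant of the triangular load: ½ × 945.7 × 6.3 = 2978.955 N, acting at 2.3 m from A (one-third of the span from the peak).
Taking moments about A: B_y·6.2 − (½·945.7·6.3)·2.3 − 800·sin36°·7.5 = 0 → B_y = 10378.3/6.2 = 1673.92 ≈ 1674 N.
ΣF_y = 0: A_y + 1673.92 − ½·945.7·6.3 − 800·sin36° = 0 → A_y = 1775 N.
ΣF_x = 0: A_x + 800·cos36° = 0 → A_x = -647.2 N.

A_x = -647.2 N, A_y = 1775 N, B_y = 1674 N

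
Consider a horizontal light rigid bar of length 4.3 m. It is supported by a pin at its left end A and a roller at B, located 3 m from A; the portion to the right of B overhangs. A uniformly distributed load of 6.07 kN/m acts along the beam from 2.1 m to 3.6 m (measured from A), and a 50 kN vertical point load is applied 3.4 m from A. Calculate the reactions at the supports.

Resultant of the distributed load: 6.07 × 1.5 = 9.105 kN at 2.85 m from A.
Taking moments about A: B_y·3 − (6.07·1.5)·2.85 − 50·3.4 = 0 → B_y = 195.94925/3 = 65.3164 ≈ 65.32 kN.
ΣF_y = 0: A_y + 65.3164 − 6.07·1.5 − 50 = 0 → A_y = -6.211 kN.
ΣF_x = 0: no horizontal applied forces, so A_x = 0.

A_x = 0, A_y = -6.211 kN, B_y = 65.32 kN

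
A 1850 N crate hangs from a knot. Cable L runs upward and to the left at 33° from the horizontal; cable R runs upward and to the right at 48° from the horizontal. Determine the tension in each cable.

ΣF_x = 0: −T_L·cos33° + T_R·cos48° = 0 → T_R = 1.25337·T_L.
ΣF_y = 0: T_L·sin33° + T_R·sin48° = 1850.
Substitute: T_L·(0.544639 + 1.25337·0.743145) = 1850 → T_L = 1253.32 ≈ 1253 N.
Then T_R = 1.25337 × 1253.32 = 1571 N.

T_L = 1253 N, T_R = 1571 N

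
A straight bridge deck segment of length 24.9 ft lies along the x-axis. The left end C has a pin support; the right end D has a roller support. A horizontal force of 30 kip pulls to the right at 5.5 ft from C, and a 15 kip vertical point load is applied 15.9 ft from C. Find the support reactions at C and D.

C_x = -30.00 kip, C_y = 5.422 kip, D_y = 9.578 kip

Moments about C: D_y·24.9 − 15·15.9 = 0 → D_y = 238.5/24.9 = 9.57831 ≈ 9.578 kip.
ΣF_y = 0: C_y + 9.57831 − 15 = 0 → C_y = 5.422 kip.
ΣF_x = 0: C_x + 30 = 0 → C_x = -30.00 kip.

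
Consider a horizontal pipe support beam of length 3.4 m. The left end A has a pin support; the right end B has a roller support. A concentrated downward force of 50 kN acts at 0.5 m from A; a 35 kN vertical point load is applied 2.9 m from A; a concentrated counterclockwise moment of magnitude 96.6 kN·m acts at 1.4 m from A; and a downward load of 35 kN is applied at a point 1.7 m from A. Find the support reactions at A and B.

Moments about A: B_y·3.4 − 50·0.5 − 35·2.9 + 96.6 − 35·1.7 = 0 → B_y = 89.4/3.4 = 26.2941 ≈ 26.29 kN.
ΣF_y = 0: A_y + 26.2941 − 50 − 35 − 35 = 0 → A_y = 93.71 kN.
ΣF_x = 0: no horizontal applied forces, so A_x = 0.

A_x = 0, A_y = 93.71 kN, B_y = 26.29 kN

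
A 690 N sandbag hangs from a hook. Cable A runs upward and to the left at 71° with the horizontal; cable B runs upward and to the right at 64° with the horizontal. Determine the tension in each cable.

T_A = 427.8 N, T_B = 317.7 N

ΣF_x = 0: −T_A·cos71° + T_B·cos64° = 0 → T_B = 0.742677·T_A.
ΣF_y = 0: T_A·sin71° + T_B·sin64° = 690.
Substitute: T_A·(0.945519 + 0.742677·0.898794) = 690 → T_A = 427.766 ≈ 427.8 N.
Then T_B = 0.742677 × 427.766 = 317.7 N.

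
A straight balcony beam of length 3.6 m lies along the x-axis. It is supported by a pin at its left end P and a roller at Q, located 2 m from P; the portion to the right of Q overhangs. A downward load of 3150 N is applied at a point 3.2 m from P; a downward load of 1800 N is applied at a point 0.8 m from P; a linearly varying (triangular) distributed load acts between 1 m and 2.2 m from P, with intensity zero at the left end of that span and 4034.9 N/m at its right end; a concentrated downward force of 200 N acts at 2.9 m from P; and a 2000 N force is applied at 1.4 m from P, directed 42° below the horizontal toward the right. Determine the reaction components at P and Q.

P_x = -1486 N, P_y = -256.4 N, Q_y = 9166 N

Resultant of the triangular load: ½ × 4034.9 × 1.2 = 2420.94 N, acting at 1.8 m from P (one-third of the span from the peak).
ΣM about P: Q_y·2 − 3150·3.2 − 1800·0.8 − (½·4034.9·1.2)·1.8 − 200·2.9 − 2000·sin42°·1.4 = 0 → Q_y = 18331.3/2 = 9165.65 ≈ 9166 N.
ΣF_y = 0: P_y + 9165.65 − 3150 − 1800 − ½·4034.9·1.2 − 200 − 2000·sin42° = 0 → P_y = -256.4 N.
ΣF_x = 0: P_x + 2000·cos42° = 0 → P_x = -1486 N.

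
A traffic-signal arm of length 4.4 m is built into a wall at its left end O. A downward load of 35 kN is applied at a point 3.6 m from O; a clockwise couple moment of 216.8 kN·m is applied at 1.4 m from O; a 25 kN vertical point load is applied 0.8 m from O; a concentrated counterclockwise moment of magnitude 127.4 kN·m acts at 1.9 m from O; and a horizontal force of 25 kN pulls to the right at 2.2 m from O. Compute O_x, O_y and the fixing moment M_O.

O_x = -25.00 kN, O_y = 60.00 kN, M_O = 235.4 kN·m

ΣF_x = 0: O_x + 25 = 0 → O_x = -25.00 kN.
ΣF_y = 0: O_y − 35 − 25 = 0 → O_y = 60.00 kN.
ΣM about O: M_O − 35·3.6 − 216.8 − 25·0.8 + 127.4 = 0 → M_O = 235.4 kN·m.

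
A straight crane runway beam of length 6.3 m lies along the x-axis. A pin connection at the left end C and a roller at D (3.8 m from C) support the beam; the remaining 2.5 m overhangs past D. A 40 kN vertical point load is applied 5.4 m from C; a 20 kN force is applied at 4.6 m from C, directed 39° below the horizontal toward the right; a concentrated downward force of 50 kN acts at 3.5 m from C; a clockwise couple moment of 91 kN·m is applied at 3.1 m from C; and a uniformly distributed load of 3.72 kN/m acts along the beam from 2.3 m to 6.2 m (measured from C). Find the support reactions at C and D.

C_x = -15.54 kN, C_y = -41.21 kN, D_y = 158.3 kN

Resultant of the distributed load: 3.72 × 3.9 = 14.508 kN at 4.25 m from C.
Taking moments about C: D_y·3.8 − 40·5.4 − 20·sin39°·4.6 − 50·3.5 − 91 − (3.72·3.9)·4.25 = 0 → D_y = 601.556/3.8 = 158.304 ≈ 158.3 kN.
ΣF_y = 0: C_y + 158.304 − 40 − 20·sin39° − 50 − 3.72·3.9 = 0 → C_y = -41.21 kN.
ΣF_x = 0: C_x + 20·cos39° = 0 → C_x = -15.54 kN.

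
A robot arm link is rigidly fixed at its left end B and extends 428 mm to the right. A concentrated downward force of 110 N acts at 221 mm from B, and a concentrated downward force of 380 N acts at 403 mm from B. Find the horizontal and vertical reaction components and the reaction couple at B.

ΣF_x = 0: B_x = 0.
ΣF_y = 0: B_y − 110 − 380 = 0 → B_y = 490.0 N.
ΣM about B: M_B − 110·221 − 380·403 = 0 → M_B = 177400 N·mm.

B_x = 0, B_y = 490.0 N, M_B = 177400 N·mm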